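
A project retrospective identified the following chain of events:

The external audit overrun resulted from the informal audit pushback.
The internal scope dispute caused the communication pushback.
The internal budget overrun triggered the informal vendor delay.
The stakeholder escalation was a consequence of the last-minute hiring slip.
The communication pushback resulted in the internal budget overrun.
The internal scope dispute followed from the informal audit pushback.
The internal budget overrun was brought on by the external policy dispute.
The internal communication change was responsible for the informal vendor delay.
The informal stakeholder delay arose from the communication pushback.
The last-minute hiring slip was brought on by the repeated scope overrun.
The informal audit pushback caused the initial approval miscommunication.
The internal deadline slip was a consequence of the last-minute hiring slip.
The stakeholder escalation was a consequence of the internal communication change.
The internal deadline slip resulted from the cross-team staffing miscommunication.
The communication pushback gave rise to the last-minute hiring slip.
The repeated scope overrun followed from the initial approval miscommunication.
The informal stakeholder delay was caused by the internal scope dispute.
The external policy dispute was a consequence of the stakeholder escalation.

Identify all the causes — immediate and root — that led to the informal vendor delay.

the communication pushback, the external policy dispute, the informal audit pushback, the initial approval miscommunication, the internal budget overrun, the internal communication change, the internal scope dispute, the last-minute hiring slip, the repeated scope overrun, the stakeholder escalation

Immediate causes of the informal vendor delay: the internal communication change, the internal budget overrun.
Further upstream: the informal audit pushback, the internal scope dispute, the communication pushback, the initial approval miscommunication, the repeated scope overrun, the last-minute hiring slip, the stakeholder escalation, the external policy dispute.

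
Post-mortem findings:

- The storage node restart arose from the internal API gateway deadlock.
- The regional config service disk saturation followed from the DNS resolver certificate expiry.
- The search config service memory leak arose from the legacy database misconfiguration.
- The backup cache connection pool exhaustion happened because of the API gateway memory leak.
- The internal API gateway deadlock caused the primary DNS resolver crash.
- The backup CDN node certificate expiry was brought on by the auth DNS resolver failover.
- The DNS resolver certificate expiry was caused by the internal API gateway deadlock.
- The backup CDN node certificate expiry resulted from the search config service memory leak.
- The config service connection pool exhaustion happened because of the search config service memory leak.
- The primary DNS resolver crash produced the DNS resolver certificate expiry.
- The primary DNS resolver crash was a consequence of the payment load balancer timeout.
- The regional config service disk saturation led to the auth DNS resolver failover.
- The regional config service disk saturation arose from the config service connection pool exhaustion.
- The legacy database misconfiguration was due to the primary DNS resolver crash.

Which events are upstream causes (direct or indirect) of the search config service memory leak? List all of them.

Immediate cause of the search config service memory leak: the legacy database misconfiguration.
Further upstream: the payment load balancer timeout, the internal API gateway deadlock, the primary DNS resolver crash.

the internal API gateway deadlock, the legacy database misconfiguration, the payment load balancer timeout, the primary DNS resolver crash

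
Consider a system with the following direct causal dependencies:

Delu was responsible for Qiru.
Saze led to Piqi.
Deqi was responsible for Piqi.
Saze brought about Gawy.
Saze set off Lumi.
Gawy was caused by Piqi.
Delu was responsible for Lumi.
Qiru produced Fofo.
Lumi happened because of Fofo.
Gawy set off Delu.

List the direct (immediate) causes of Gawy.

Upstream contributors include Deqi, but only Piqi, Saze feed directly into Gawy.

Piqi, Saze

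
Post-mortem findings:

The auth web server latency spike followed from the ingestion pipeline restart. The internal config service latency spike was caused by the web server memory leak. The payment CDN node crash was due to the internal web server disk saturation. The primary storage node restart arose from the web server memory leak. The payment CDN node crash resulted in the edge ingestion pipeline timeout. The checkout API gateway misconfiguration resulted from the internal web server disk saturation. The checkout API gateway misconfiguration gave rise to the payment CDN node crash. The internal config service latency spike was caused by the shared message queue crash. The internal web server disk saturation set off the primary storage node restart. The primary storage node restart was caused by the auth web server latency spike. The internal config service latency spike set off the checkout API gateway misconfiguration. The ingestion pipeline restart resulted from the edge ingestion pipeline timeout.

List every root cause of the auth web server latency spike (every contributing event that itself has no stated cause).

Tracing upstream from the auth web server latency spike: the auth web server latency spike ← the ingestion pipeline restart ← the edge ingestion pipeline timeout ← the payment CDN node crash ← the checkout API gateway misconfiguration ← the internal config service latency spike ← the web server memory leak.
A separate upstream branch: the auth web server latency spike ← the ingestion pipeline restart ← the edge ingestion pipeline timeout ← the payment CDN node crash ← the checkout API gateway misconfiguration ← the internal config service latency spike ← the shared message queue crash.
A separate upstream branch: the auth web server latency spike ← the ingestion pipeline restart ← the edge ingestion pipeline timeout ← the payment CDN node crash ← the internal web server disk saturation.
Each of those chain origins has no stated cause.

the internal web server disk saturation, the shared message queue crash, the web server memory leak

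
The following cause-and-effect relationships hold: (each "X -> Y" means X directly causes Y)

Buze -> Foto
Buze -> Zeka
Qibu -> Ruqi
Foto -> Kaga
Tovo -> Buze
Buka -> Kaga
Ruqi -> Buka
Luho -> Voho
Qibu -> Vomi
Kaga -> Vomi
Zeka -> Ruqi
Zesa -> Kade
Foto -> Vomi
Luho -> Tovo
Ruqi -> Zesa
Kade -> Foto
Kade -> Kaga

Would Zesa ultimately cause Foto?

Yes

There is a causal chain: Zesa → Kade → Foto.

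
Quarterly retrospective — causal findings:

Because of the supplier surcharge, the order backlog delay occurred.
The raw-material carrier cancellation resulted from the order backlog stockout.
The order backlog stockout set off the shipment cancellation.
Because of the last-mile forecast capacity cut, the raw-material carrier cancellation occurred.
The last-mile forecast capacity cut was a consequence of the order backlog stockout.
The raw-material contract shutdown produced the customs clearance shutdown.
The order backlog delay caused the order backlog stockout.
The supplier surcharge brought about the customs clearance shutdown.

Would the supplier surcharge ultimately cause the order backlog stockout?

There is a causal chain: the supplier surcharge → the order backlog delay → the order backlog stockout.

Yes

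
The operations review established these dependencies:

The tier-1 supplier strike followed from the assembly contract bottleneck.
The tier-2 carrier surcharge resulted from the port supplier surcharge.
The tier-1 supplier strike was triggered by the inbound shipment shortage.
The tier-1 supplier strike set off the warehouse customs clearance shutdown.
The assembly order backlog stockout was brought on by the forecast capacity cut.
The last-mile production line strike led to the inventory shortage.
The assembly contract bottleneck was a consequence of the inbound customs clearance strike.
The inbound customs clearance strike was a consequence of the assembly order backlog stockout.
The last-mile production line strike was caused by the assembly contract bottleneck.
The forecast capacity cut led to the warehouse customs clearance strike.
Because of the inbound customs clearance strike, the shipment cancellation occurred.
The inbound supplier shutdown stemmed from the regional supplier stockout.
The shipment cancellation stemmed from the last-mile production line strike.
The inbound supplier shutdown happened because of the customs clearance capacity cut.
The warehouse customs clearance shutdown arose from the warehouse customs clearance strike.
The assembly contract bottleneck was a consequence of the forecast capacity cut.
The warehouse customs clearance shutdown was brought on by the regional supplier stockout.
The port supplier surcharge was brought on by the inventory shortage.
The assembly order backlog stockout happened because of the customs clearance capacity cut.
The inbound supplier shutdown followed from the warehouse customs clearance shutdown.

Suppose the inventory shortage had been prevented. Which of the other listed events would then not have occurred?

Downstream of the inventory shortage: the port supplier surcharge, the tier-2 carrier surcharge.

the port supplier surcharge, the tier-2 carrier surcharge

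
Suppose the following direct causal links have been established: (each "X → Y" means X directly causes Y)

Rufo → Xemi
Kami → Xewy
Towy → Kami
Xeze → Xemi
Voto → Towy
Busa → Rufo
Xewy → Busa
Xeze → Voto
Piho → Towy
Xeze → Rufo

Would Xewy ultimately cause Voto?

Xewy leads to Busa, Rufo, Xemi; Voto is not among them.

No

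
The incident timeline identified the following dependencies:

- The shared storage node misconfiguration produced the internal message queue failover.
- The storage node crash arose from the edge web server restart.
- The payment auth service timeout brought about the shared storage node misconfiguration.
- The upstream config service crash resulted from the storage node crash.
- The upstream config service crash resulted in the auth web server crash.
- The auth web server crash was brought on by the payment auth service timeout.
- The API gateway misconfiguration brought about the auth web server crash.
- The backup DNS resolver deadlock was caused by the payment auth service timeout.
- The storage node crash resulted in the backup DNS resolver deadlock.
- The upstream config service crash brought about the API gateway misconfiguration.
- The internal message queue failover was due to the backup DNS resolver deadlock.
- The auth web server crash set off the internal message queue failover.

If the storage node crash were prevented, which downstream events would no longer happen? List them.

the API gateway misconfiguration, the upstream config service crash

Downstream of the storage node crash: the upstream config service crash, the API gateway misconfiguration, the backup DNS resolver deadlock, the auth web server crash, the internal message queue failover.
Of those, still caused via another path: the backup DNS resolver deadlock, the auth web server crash, the internal message queue failover.
The remainder have no surviving cause.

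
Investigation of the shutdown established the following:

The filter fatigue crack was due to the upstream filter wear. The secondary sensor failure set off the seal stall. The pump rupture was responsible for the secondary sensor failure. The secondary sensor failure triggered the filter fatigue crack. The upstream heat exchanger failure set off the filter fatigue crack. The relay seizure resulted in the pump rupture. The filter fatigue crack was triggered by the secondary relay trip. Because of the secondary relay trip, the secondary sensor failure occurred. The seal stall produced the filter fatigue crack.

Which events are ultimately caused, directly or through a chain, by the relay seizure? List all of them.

the filter fatigue crack, the pump rupture, the seal stall, the secondary sensor failure

Direct effects: the pump rupture.
2 steps out: the secondary sensor failure.
3 steps out: the seal stall, the filter fatigue crack.
Not reachable from it: the upstream heat exchanger failure, the secondary relay trip, the upstream filter wear.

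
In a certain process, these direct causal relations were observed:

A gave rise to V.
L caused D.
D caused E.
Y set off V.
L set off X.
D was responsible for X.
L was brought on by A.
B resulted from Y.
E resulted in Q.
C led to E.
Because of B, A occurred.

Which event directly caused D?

Upstream contributors include Y, B, A, but only L feeds directly into D.

L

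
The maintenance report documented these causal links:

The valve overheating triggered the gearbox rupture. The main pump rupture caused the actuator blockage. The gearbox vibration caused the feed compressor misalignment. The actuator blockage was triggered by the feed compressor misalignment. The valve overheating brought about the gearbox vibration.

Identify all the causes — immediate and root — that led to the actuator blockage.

the feed compressor misalignment, the gearbox vibration, the main pump rupture, the valve overheating

Immediate causes of the actuator blockage: the feed compressor misalignment, the main pump rupture.
Further upstream: the valve overheating, the gearbox vibration.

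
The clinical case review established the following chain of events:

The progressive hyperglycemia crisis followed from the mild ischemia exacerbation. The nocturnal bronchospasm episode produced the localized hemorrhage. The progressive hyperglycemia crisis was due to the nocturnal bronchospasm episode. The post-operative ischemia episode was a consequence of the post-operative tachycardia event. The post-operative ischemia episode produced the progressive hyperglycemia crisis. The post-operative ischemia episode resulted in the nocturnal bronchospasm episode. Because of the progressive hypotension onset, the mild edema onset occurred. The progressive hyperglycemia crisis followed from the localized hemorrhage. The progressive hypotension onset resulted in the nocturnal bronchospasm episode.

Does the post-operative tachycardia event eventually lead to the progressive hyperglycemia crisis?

Yes

There is a causal chain: the post-operative tachycardia event → the post-operative ischemia episode → the progressive hyperglycemia crisis.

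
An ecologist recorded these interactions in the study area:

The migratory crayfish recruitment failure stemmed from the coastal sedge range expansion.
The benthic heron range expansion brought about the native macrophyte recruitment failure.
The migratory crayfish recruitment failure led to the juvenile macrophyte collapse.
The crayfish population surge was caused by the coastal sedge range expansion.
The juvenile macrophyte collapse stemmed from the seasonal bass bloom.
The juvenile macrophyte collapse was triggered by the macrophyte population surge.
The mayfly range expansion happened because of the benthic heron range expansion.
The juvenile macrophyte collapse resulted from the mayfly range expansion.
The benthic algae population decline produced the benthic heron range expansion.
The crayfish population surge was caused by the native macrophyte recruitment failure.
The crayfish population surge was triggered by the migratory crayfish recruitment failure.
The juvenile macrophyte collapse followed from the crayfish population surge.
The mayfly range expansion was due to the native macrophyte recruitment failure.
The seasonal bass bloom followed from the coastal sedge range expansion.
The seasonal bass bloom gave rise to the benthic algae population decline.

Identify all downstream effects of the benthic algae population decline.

Direct effects: the benthic heron range expansion.
2 steps out: the native macrophyte recruitment failure, the mayfly range expansion.
3 steps out: the crayfish population surge, the juvenile macrophyte collapse.
Not reachable from it: the coastal sedge range expansion, the seasonal bass bloom, the macrophyte population surge, the migratory crayfish recruitment failure.

the benthic heron range expansion, the crayfish population surge, the juvenile macrophyte collapse, the mayfly range expansion, the native macrophyte recruitment failure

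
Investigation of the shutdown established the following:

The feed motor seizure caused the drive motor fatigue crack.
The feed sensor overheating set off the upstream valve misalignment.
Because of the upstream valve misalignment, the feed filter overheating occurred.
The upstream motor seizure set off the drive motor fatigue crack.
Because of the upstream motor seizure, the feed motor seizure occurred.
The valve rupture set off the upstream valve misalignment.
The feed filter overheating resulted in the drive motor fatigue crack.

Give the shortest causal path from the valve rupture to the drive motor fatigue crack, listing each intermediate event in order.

the valve rupture → the upstream valve misalignment
the upstream valve misalignment → the feed filter overheating
the feed filter overheating → the drive motor fatigue crack
Length: 3 steps.

the valve rupture → the upstream valve misalignment → the feed filter overheating → the drive motor fatigue crack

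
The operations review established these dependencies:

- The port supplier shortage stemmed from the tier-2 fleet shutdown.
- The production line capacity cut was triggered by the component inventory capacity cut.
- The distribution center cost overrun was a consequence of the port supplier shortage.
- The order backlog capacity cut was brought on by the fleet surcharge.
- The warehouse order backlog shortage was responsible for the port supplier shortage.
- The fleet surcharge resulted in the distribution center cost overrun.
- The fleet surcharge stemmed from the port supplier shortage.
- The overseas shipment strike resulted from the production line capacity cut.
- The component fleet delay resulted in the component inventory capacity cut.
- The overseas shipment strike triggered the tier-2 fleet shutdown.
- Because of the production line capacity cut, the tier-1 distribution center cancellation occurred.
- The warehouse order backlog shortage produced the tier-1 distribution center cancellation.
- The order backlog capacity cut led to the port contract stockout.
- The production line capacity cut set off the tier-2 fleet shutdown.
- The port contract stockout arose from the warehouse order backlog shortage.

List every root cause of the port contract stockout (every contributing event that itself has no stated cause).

the component fleet delay, the warehouse order backlog shortage

Tracing upstream from the port contract stockout: the port contract stockout ← the warehouse order backlog shortage.
A separate upstream branch: the port contract stockout ← the order backlog capacity cut ← the fleet surcharge ← the port supplier shortage ← the tier-2 fleet shutdown ← the production line capacity cut ← the component inventory capacity cut ← the component fleet delay.
Each of those chain origins has no stated cause.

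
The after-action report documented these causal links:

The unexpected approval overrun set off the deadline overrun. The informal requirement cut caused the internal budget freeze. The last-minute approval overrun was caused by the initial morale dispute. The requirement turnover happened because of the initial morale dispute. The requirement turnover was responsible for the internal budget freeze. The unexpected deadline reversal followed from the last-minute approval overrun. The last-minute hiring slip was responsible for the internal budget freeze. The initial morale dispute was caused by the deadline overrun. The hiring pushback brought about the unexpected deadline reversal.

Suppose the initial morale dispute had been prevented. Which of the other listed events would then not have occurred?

Downstream of the initial morale dispute: the last-minute approval overrun, the requirement turnover, the unexpected deadline reversal, the internal budget freeze.
Of those, still caused via another path: the unexpected deadline reversal, the internal budget freeze.
The remainder have no surviving cause.

the last-minute approval overrun, the requirement turnover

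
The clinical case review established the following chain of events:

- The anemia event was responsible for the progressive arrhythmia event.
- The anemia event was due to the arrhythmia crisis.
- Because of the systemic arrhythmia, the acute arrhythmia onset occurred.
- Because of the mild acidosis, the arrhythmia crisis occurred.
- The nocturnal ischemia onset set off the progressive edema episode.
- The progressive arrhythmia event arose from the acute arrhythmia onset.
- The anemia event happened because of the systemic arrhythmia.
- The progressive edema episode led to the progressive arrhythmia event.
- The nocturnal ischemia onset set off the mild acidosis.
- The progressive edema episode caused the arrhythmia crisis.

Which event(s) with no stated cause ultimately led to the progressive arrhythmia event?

Tracing upstream from the progressive arrhythmia event: the progressive arrhythmia event ← the progressive edema episode ← the nocturnal ischemia onset.
A separate upstream branch: the progressive arrhythmia event ← the anemia event ← the systemic arrhythmia.
Each of those chain origins has no stated cause.

the nocturnal ischemia onset, the systemic arrhythmia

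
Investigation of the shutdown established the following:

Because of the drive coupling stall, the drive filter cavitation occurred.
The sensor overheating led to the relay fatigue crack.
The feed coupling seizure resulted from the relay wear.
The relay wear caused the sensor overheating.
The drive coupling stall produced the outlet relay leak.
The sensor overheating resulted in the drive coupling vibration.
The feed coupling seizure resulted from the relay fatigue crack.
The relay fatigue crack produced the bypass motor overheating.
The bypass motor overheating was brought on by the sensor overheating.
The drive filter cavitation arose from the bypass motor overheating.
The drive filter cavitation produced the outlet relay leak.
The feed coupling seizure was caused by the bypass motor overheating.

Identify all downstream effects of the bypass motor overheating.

Direct effects: the feed coupling seizure, the drive filter cavitation.
2 steps out: the outlet relay leak.
Not reachable from it: the relay wear, the sensor overheating, the drive coupling vibration, the relay fatigue crack, the drive coupling stall.

the drive filter cavitation, the feed coupling seizure, the outlet relay leak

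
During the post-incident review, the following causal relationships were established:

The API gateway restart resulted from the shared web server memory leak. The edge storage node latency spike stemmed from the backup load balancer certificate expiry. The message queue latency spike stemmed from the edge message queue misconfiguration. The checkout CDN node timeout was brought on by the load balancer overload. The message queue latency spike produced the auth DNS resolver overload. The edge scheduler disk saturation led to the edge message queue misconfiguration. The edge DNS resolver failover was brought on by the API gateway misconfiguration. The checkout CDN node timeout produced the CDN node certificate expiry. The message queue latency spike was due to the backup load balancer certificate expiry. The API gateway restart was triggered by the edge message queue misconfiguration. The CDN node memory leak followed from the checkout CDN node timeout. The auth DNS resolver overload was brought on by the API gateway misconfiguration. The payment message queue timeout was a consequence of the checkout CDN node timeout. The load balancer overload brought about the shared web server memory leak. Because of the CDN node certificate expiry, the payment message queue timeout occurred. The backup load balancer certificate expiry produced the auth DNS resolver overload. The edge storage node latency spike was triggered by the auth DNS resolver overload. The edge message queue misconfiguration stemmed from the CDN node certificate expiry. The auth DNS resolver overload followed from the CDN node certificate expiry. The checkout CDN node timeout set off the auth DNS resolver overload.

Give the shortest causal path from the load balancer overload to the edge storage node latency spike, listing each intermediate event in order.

the load balancer overload → the checkout CDN node timeout → the auth DNS resolver overload → the edge storage node latency spike

the load balancer overload → the checkout CDN node timeout
the checkout CDN node timeout → the auth DNS resolver overload
the auth DNS resolver overload → the edge storage node latency spike
Length: 3 steps.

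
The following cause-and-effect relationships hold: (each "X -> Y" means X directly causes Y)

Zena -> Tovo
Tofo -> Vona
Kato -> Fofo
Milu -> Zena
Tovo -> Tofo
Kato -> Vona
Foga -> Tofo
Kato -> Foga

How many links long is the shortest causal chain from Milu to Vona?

4

Shortest chain: Milu → Zena → Tovo → Tofo → Vona.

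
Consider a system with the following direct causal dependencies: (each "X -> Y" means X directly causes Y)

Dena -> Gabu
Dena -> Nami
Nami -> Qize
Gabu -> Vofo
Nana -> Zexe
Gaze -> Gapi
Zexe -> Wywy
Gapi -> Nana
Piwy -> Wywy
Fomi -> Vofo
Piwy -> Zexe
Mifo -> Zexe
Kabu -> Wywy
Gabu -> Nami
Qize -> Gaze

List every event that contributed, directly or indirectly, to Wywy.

Immediate causes of Wywy: Piwy, Kabu, Zexe.
Further upstream: Dena, Gabu, Nami, Qize, Mifo, Gaze, Gapi, Nana.

Dena, Gabu, Gapi, Gaze, Kabu, Mifo, Nami, Nana, Piwy, Qize, Zexe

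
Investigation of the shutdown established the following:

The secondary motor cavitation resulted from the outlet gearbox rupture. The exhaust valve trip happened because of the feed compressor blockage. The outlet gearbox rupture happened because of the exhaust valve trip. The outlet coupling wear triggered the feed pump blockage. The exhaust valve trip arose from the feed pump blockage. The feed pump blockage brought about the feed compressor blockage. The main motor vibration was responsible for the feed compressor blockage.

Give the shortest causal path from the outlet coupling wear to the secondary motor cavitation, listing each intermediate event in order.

the outlet coupling wear → the feed pump blockage
the feed pump blockage → the exhaust valve trip
the exhaust valve trip → the outlet gearbox rupture
the outlet gearbox rupture → the secondary motor cavitation
Length: 4 steps.

the outlet coupling wear → the feed pump blockage → the exhaust valve trip → the outlet gearbox rupture → the secondary motor cavitation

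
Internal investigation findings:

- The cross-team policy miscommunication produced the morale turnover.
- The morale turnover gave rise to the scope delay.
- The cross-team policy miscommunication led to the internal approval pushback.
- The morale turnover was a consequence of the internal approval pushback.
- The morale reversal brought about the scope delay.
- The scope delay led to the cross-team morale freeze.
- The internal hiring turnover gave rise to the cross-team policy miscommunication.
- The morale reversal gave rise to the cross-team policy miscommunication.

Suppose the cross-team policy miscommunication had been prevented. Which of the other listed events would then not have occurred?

Downstream of the cross-team policy miscommunication: the internal approval pushback, the morale turnover, the scope delay, the cross-team morale freeze.
Of those, still caused via another path: the scope delay, the cross-team morale freeze.
The remainder have no surviving cause.

the internal approval pushback, the morale turnover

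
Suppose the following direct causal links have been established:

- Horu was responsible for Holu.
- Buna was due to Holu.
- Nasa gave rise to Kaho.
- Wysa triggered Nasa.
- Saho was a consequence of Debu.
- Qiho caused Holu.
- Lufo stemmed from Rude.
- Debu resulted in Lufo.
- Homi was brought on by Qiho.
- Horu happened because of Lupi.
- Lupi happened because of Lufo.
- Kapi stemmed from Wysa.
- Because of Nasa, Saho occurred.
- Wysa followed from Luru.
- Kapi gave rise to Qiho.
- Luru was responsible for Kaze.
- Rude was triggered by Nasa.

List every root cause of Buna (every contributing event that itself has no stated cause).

Debu, Luru

Tracing upstream from Buna: Buna ← Holu ← Qiho ← Kapi ← Wysa ← Luru.
A separate upstream branch: Buna ← Holu ← Horu ← Lupi ← Lufo ← Debu.
Each of those chain origins has no stated cause.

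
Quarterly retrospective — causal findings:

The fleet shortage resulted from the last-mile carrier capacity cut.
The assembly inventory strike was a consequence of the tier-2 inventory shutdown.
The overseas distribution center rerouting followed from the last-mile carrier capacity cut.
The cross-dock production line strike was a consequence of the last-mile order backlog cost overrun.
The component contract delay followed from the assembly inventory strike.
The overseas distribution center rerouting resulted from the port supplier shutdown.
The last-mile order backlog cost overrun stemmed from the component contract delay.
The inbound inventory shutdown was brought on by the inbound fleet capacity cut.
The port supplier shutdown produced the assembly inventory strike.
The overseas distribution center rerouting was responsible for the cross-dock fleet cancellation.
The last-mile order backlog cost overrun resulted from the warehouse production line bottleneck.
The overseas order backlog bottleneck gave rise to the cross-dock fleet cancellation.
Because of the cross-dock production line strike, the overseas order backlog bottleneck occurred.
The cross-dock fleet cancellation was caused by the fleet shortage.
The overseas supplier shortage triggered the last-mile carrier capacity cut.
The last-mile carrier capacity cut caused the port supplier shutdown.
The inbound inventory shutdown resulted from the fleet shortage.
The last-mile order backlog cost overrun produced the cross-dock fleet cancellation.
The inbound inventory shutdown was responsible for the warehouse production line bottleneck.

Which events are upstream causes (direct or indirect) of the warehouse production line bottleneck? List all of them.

the fleet shortage, the inbound fleet capacity cut, the inbound inventory shutdown, the last-mile carrier capacity cut, the overseas supplier shortage

Immediate cause of the warehouse production line bottleneck: the inbound inventory shutdown.
Further upstream: the overseas supplier shortage, the last-mile carrier capacity cut, the inbound fleet capacity cut, the fleet shortage.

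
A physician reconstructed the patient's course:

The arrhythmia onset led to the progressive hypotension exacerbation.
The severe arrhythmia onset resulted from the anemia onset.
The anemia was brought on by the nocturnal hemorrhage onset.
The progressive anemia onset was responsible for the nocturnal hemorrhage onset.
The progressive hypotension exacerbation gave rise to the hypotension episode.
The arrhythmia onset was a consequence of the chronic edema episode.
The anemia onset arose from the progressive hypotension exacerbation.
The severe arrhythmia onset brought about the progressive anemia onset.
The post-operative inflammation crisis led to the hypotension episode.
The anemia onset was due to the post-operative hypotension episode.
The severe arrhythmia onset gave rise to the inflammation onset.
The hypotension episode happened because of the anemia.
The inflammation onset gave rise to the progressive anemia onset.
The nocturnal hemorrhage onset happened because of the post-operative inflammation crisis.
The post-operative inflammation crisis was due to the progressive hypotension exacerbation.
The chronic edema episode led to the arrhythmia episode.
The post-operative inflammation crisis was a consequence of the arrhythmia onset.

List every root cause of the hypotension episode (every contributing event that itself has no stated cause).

the chronic edema episode, the post-operative hypotension episode

Tracing upstream from the hypotension episode: the hypotension episode ← the progressive hypotension exacerbation ← the arrhythmia onset ← the chronic edema episode.
A separate upstream branch: the hypotension episode ← the anemia ← the nocturnal hemorrhage onset ← the progressive anemia onset ← the severe arrhythmia onset ← the anemia onset ← the post-operative hypotension episode.
Each of those chain origins has no stated cause.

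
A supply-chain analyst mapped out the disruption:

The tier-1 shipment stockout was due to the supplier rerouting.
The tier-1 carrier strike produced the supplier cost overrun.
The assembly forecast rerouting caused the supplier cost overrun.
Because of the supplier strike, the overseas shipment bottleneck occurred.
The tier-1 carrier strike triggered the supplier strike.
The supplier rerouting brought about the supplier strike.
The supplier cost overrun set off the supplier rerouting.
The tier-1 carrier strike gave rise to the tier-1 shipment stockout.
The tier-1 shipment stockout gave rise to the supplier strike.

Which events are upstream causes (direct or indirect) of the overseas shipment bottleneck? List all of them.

Immediate cause of the overseas shipment bottleneck: the supplier strike.
Further upstream: the tier-1 carrier strike, the assembly forecast rerouting, the supplier cost overrun, the supplier rerouting, the tier-1 shipment stockout.

the assembly forecast rerouting, the supplier cost overrun, the supplier rerouting, the supplier strike, the tier-1 carrier strike, the tier-1 shipment stockout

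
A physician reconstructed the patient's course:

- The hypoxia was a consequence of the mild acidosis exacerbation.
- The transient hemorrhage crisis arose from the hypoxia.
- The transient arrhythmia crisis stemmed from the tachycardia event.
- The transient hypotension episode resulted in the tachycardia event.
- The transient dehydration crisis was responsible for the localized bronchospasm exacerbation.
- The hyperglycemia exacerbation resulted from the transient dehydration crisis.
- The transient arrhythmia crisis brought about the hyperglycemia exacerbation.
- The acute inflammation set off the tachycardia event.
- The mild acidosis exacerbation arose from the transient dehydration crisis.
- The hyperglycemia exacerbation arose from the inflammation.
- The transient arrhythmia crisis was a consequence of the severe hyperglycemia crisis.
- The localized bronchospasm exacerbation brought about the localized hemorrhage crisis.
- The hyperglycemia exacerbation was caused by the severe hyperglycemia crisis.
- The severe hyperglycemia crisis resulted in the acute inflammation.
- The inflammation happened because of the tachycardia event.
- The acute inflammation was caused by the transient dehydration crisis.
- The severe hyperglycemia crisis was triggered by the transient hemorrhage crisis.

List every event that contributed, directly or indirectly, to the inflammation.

Immediate cause of the inflammation: the tachycardia event.
Further upstream: the transient dehydration crisis, the mild acidosis exacerbation, the hypoxia, the transient hemorrhage crisis, the severe hyperglycemia crisis, the acute inflammation, the transient hypotension episode.

the acute inflammation, the hypoxia, the mild acidosis exacerbation, the severe hyperglycemia crisis, the tachycardia event, the transient dehydration crisis, the transient hemorrhage crisis, the transient hypotension episode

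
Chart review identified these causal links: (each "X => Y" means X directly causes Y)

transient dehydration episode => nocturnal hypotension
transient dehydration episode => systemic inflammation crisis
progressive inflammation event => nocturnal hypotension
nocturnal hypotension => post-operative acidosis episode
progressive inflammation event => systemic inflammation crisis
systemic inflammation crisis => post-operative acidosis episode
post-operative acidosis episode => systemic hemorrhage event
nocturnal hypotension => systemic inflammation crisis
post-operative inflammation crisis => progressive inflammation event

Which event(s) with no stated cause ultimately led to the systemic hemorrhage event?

Tracing upstream from the systemic hemorrhage event: the systemic hemorrhage event ← the post-operative acidosis episode ← the nocturnal hypotension ← the progressive inflammation event ← the post-operative inflammation crisis.
A separate upstream branch: the systemic hemorrhage event ← the post-operative acidosis episode ← the nocturnal hypotension ← the transient dehydration episode.
Each of those chain origins has no stated cause.

the post-operative inflammation crisis, the transient dehydration episode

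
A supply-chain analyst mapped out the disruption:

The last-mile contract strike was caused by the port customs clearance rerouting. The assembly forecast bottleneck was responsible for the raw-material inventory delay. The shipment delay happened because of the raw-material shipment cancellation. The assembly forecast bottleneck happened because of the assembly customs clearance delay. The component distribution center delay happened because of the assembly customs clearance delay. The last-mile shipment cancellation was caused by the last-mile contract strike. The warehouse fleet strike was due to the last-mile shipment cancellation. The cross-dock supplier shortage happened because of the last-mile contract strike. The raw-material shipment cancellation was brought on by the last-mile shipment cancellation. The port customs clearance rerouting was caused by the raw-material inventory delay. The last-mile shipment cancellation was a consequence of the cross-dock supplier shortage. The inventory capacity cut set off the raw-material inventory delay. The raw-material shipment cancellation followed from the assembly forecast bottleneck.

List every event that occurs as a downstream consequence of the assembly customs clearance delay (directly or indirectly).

Direct effects: the assembly forecast bottleneck, the component distribution center delay.
2 steps out: the raw-material inventory delay, the raw-material shipment cancellation.
3 steps out: the port customs clearance rerouting, the shipment delay.
4 steps out: the last-mile contract strike.
5 steps out: the cross-dock supplier shortage, the last-mile shipment cancellation.
6 steps out: the warehouse fleet strike.
Not reachable from it: the inventory capacity cut.

the assembly forecast bottleneck, the component distribution center delay, the cross-dock supplier shortage, the last-mile contract strike, the last-mile shipment cancellation, the port customs clearance rerouting, the raw-material inventory delay, the raw-material shipment cancellation, the shipment delay, the warehouse fleet strike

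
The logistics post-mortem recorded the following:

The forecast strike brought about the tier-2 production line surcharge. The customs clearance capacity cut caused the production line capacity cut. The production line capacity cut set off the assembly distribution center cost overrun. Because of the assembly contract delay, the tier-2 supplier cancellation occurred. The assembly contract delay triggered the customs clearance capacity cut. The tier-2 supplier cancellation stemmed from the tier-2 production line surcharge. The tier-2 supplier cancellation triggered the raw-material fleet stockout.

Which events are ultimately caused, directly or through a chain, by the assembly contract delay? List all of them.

the assembly distribution center cost overrun, the customs clearance capacity cut, the production line capacity cut, the raw-material fleet stockout, the tier-2 supplier cancellation

Direct effects: the customs clearance capacity cut, the tier-2 supplier cancellation.
2 steps out: the production line capacity cut, the raw-material fleet stockout.
3 steps out: the assembly distribution center cost overrun.
Not reachable from it: the forecast strike, the tier-2 production line surcharge.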